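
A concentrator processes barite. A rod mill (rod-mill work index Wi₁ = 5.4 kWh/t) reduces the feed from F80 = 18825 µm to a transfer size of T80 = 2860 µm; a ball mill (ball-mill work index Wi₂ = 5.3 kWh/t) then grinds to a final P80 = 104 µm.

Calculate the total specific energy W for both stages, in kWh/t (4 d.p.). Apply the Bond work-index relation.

Bond:  W = 10 Wi (1/√P − 1/√F)
Stage 1 (18825→2860 µm, Wi₁=5.4): W₁ = 10·5.4·(0.018699 − 0.007288) = 0.6162 kWh/t
Stage 2 (2860→104 µm, Wi₂=5.3): W₂ = 10·5.3·(0.098058 − 0.018699) = 4.2060 kWh/t
W = W₁ + W₂ = 0.6162 + 4.2060 = 4.8222 kWh/t

W = 4.8222 kWh/t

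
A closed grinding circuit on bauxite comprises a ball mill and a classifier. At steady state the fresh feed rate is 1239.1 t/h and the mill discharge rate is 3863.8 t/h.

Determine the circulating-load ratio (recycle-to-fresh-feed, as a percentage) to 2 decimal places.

CL = 211.82 %

Mill node: discharge = fresh + recycle.
R = M − F = 3863.8 − 1239.1 = 2624.7 t/h
CL = 100·R/F = 100·2624.7/1239.1 = 211.82 %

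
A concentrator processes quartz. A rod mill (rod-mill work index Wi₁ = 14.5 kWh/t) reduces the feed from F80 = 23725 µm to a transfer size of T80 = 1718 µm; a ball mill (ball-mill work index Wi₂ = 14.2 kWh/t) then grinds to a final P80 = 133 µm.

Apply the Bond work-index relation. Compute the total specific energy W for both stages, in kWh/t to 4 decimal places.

W_Bond = 10·Wi·(1/√P₈₀ − 1/√F₈₀)
Stage 1 (23725→1718 µm, Wi₁=14.5): W₁ = 10·14.5·(0.024126 − 0.006492) = 2.5569 kWh/t
Stage 2 (1718→133 µm, Wi₂=14.2): W₂ = 10·14.2·(0.086711 − 0.024126) = 8.8870 kWh/t
W = W₁ + W₂ = 2.5569 + 8.8870 = 11.4440 kWh/t

W = 11.4440 kWh/t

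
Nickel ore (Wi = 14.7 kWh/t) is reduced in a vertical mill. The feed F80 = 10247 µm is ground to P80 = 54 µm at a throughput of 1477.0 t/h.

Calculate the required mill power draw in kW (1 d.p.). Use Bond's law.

P = 27401.3 kW

Bond:  W = 10 Wi (1/√P − 1/√F)
W = 10·14.7·(1/√54 − 1/√10247) = 10·14.7·(0.126204) = 18.5520 kWh/t
Mill draw = 18.5520 × 1477.0 = 27401.3 kW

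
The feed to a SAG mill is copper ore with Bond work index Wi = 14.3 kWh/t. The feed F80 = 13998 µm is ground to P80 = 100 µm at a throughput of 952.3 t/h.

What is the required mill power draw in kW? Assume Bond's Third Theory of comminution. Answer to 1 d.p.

P = 12466.9 kW

W = 10 Wi (1/√P80 − 1/√F80)  [Bond]
W = 10·14.3·(1/√100 − 1/√13998) = 10·14.3·(0.091548) = 13.0913 kWh/t
Mill draw = 13.0913 × 952.3 = 12466.9 kW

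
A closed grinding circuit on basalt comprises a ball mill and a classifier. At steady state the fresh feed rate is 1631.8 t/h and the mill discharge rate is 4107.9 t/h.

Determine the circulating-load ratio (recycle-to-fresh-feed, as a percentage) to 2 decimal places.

Discharge = new feed + return, hence
R = M − F = 4107.9 − 1631.8 = 2476.1 t/h
CL = 100·R/F = 100·2476.1/1631.8 = 151.74 %

CL = 151.74 %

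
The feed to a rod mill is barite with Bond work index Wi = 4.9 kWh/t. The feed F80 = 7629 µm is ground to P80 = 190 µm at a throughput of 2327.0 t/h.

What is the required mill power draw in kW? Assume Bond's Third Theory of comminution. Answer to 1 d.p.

W = 10 Wi / √P80 − 10 Wi / √F80
W = 10·4.9·(1/√190 − 1/√7629) = 10·4.9·(0.061099) = 2.9938 kWh/t
Mill draw = 2.9938 × 2327.0 = 6966.7 kW

P = 6966.7 kW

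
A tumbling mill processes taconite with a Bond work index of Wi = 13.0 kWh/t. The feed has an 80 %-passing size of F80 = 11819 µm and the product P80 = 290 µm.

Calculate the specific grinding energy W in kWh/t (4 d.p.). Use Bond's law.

W = 6.4381 kWh/t

W_Bond = 10·Wi·(1/√P₈₀ − 1/√F₈₀)
1/√290 = 0.058722;  1/√11819 = 0.009198
W = 10·13.0·(0.058722 − 0.009198) = 6.4381 kWh/t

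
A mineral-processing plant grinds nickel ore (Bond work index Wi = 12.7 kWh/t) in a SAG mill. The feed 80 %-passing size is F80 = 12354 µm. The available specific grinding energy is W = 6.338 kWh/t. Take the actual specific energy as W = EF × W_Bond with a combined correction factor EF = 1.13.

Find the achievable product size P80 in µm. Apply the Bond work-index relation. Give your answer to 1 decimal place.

Bond: W = 10·Wi·(1/√P80 − 1/√F80)
W_Bond = W / EF = 6.338 / 1.13 = 5.6088 kWh/t
⇒ 1/√P80 = W_Bond/(10·Wi) + 1/√F80
  = 5.6088/(10·12.7) + 1/√12354 = 0.044164 + 0.008997 = 0.053161
P80 = (1/0.053161)² = 18.8107² = 353.84 µm

P80 = 353.8 µm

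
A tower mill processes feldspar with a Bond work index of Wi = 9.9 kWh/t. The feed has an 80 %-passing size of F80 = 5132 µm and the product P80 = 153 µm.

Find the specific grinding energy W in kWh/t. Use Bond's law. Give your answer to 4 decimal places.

W = 6.6217 kWh/t

W = 10 Wi (1/√P80 − 1/√F80)  [Bond]
1/√153 = 0.080845;  1/√5132 = 0.013959
W = 10·9.9·(0.080845 − 0.013959) = 6.6217 kWh/t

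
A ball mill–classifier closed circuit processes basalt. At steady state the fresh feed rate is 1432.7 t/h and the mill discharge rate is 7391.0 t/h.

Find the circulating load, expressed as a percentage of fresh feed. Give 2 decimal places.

CL = 415.88 %

M = F + R at steady state, so:
R = M − F = 7391.0 − 1432.7 = 5958.3 t/h
CL = 100·R/F = 100·5958.3/1432.7 = 415.88 %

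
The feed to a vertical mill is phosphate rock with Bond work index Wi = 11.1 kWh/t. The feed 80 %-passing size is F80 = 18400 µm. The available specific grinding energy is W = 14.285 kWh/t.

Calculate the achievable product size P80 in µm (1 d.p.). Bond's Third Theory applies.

Bond: W = 10·Wi·(1/√P80 − 1/√F80)
⇒ 1/√P80 = W/(10 Wi) + 1/√F80
  = 14.2850/(10·11.1) + 1/√18400 = 0.128694 + 0.007372 = 0.136066
P80 = (1/0.136066)² = 7.3494² = 54.01 µm

P80 = 54.0 µm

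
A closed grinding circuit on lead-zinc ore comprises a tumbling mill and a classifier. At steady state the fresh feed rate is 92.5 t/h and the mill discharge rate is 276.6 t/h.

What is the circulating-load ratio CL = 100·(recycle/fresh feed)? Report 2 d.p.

Mill node: discharge = fresh + recycle.
R = M − F = 276.6 − 92.5 = 184.1 t/h
CL = 100·R/F = 100·184.1/92.5 = 199.03 %

CL = 199.03 %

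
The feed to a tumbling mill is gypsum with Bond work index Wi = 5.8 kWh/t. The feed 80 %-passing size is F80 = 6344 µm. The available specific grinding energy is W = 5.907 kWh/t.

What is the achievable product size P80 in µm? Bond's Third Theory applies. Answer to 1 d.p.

W = 10·Wi·[P80^(−½) − F80^(−½)]
⇒ 1/√P80 = W/(10·Wi) + 1/√F80
  = 5.9070/(10·5.8) + 1/√6344 = 0.101845 + 0.012555 = 0.114400
P80 = (1/0.114400)² = 8.7413² = 76.41 µm

P80 = 76.4 µm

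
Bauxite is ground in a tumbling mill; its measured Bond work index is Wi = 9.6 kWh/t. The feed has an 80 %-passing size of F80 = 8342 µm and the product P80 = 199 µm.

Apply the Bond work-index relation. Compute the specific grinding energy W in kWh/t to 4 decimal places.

W = 10·Wi·(P80^(-½) − F80^(-½))
1/√199 = 0.070888;  1/√8342 = 0.010949
W = 10·9.6·(0.070888 − 0.010949) = 5.7542 kWh/t

W = 5.7542 kWh/t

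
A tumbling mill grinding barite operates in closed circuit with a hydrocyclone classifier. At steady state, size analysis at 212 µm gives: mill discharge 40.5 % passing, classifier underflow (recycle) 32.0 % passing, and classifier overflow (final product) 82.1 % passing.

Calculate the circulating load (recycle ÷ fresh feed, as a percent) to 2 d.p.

CL = 489.41 %

Mass balance on the −212 µm fraction:
r = (o − d)/(d − u)
r = (82.1 − 40.5)/(40.5 − 32.0) = 41.6/8.5 = 4.8941
CL = 100·r = 489.41 %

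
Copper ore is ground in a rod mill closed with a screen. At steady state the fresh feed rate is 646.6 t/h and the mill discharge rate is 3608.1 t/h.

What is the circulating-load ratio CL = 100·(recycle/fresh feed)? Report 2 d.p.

Discharge = new feed + return, hence
R = M − F = 3608.1 − 646.6 = 2961.5 t/h
CL = 100·R/F = 100·2961.5/646.6 = 458.01 %

CL = 458.01 %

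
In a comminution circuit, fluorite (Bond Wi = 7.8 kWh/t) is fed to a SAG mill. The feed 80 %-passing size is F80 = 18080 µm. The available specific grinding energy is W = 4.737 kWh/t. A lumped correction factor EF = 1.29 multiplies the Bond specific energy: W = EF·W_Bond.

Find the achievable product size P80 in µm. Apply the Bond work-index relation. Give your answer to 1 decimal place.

Bond: W = 10·Wi·(1/√P80 − 1/√F80)
W_Bond = W / EF = 4.737 / 1.29 = 3.6721 kWh/t
P80^-0.5 = F80^-0.5 + W_Bond/(10 Wi)
  = 3.6721/(10·7.8) + 1/√18080 = 0.047078 + 0.007437 = 0.054515
P80 = (1/0.054515)² = 18.3435² = 336.48 µm

P80 = 336.5 µm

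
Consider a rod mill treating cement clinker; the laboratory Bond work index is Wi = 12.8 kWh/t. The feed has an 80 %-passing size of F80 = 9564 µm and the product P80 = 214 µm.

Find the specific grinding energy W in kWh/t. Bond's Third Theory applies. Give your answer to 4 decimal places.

W = 7.4410 kWh/t

W = 10 Wi / √P80 − 10 Wi / √F80
1/√214 = 0.068359;  1/√9564 = 0.010225
W = 10·12.8·(0.068359 − 0.010225) = 7.4410 kWh/t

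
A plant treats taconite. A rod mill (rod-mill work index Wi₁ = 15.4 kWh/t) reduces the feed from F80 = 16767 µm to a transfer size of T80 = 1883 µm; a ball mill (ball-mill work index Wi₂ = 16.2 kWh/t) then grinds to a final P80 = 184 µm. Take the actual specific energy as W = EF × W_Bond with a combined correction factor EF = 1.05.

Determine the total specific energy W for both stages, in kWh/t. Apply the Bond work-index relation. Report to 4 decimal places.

W_Bond = 10·Wi·(1/√P₈₀ − 1/√F₈₀)
Stage 1 (16767→1883 µm, Wi₁=15.4): W₁ = 10·15.4·(0.023045 − 0.007723) = 2.3596 kWh/t
Stage 2 (1883→184 µm, Wi₂=16.2): W₂ = 10·16.2·(0.073721 − 0.023045) = 8.2095 kWh/t
W = W₁ + W₂ = 2.3596 + 8.2095 = 10.5691 kWh/t
W_actual = 1.05 × 10.5691 = 11.0976 kWh/t

W = 11.0976 kWh/t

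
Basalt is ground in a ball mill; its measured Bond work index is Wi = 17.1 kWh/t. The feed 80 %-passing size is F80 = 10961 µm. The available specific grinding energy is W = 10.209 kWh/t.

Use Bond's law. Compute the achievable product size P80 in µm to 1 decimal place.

P80 = 208.5 µm

W = 10·Wi·(P80^(-½) − F80^(-½))
P80^(−½) = W/(10 Wi) + F80^(−½)
  = 10.2090/(10·17.1) + 1/√10961 = 0.059702 + 0.009552 = 0.069253
P80 = (1/0.069253)² = 14.4397² = 208.51 µm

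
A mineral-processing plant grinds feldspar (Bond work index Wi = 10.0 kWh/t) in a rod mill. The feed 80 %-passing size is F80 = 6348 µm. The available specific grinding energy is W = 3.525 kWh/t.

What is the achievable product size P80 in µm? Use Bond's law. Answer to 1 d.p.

Bond: W = 10·Wi·(1/√P80 − 1/√F80)
⇒ 1/√P80 = W/(10·Wi) + 1/√F80
  = 3.5250/(10·10.0) + 1/√6348 = 0.035250 + 0.012551 = 0.047801
P80 = (1/0.047801)² = 20.9200² = 437.65 µm

P80 = 437.6 µm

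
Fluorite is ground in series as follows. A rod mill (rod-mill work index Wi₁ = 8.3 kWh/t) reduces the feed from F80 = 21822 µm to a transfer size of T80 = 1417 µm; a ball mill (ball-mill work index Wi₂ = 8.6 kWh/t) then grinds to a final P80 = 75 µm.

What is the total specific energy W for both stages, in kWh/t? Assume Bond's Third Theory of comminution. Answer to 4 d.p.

W = 9.2889 kWh/t

Bond:  W = 10 Wi (1/√P − 1/√F)
Stage 1 (21822→1417 µm, Wi₁=8.3): W₁ = 10·8.3·(0.026565 − 0.006769) = 1.6431 kWh/t
Stage 2 (1417→75 µm, Wi₂=8.6): W₂ = 10·8.6·(0.115470 − 0.026565) = 7.6458 kWh/t
W = W₁ + W₂ = 1.6431 + 7.6458 = 9.2889 kWh/t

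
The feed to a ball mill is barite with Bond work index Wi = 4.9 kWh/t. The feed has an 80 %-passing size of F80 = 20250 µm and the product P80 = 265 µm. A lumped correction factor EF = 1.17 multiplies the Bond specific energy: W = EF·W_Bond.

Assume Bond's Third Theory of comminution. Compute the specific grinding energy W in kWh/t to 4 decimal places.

Bond:  W = 10 Wi (1/√P − 1/√F)
1/√265 = 0.061430;  1/√20250 = 0.007027
W = 10·4.9·(0.061430 − 0.007027) = 2.6657 kWh/t
With EF = 1.17: W = 2.6657·1.17 = 3.1189 kWh/t

W = 3.1189 kWh/t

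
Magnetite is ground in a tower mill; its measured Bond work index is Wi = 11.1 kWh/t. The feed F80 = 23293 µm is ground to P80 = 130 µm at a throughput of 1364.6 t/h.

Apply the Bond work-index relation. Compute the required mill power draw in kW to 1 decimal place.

P = 12292.4 kW

W = 10·Wi·(P80^(-½) − F80^(-½))
W = 10·11.1·(1/√130 − 1/√23293) = 10·11.1·(0.081154) = 9.0080 kWh/t
Mill draw = 9.0080 × 1364.6 = 12292.4 kW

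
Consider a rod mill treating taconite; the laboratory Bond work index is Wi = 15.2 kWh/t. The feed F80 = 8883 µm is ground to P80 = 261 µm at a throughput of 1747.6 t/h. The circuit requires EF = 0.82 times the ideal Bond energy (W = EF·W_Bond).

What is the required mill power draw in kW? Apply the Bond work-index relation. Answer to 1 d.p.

P = 11171.7 kW

W_Bond = 10·Wi·(1/√P₈₀ − 1/√F₈₀)
W = 10·15.2·(1/√261 − 1/√8883) = 10·15.2·(0.051288) = 7.7958 kWh/t
Corrected W = EF·W_Bond = 0.82·7.7958 = 6.3926 kWh/t
Mill draw = 6.3926 × 1747.6 = 11171.7 kW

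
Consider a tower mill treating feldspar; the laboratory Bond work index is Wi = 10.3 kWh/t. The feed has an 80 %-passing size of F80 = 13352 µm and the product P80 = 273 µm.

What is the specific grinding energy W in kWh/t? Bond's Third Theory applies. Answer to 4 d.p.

W = 5.3425 kWh/t

W_Bond = 10·Wi·(1/√P₈₀ − 1/√F₈₀)
1/√273 = 0.060523;  1/√13352 = 0.008654
W = 10·10.3·(0.060523 − 0.008654) = 5.3425 kWh/t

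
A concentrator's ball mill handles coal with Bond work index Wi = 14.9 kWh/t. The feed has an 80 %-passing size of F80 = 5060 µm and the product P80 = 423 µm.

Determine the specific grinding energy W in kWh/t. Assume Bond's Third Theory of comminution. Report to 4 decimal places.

W_Bond = 10·Wi·(1/√P₈₀ − 1/√F₈₀)
1/√423 = 0.048622;  1/√5060 = 0.014058
W = 10·14.9·(0.048622 − 0.014058) = 5.1500 kWh/t

W = 5.1500 kWh/t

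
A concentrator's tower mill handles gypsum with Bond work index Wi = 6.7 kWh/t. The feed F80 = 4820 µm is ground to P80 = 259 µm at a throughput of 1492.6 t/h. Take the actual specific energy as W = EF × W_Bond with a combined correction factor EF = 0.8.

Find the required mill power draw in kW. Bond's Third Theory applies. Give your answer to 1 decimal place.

P = 3818.8 kW

Bond: W = 10·Wi·(1/√P80 − 1/√F80)
W = 10·6.7·(1/√259 − 1/√4820) = 10·6.7·(0.047733) = 3.1981 kWh/t
With EF = 0.8: W = 3.1981·0.8 = 2.5585 kWh/t
Power = W × throughput = 2.5585 kWh/t × 1492.6 t/h = 3818.8 kW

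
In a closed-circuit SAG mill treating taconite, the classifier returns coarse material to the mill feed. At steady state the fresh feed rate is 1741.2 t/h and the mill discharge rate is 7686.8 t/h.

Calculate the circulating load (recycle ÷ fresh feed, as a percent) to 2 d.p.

CL = 341.47 %

Discharge = new feed + return, hence
R = M − F = 7686.8 − 1741.2 = 5945.6 t/h
CL = 100·R/F = 100·5945.6/1741.2 = 341.47 %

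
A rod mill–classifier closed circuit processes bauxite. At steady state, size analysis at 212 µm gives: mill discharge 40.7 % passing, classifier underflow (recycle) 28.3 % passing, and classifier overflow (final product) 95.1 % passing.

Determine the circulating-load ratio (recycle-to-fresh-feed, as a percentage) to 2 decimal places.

CL = 438.71 %

Balance %-passing 212 µm (r = R/F):
Fd + Rd = Ru + Fo ⇒ R/F = (o−d)/(d−u)
r = (95.1 − 40.7)/(40.7 − 28.3) = 54.4/12.4 = 4.3871
CL = 100·r = 438.71 %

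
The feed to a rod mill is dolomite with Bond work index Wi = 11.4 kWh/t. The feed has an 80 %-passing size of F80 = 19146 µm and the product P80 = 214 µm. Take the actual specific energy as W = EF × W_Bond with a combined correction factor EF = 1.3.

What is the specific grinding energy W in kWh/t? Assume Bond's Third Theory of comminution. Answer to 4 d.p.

W_Bond = 10·Wi·(1/√P₈₀ − 1/√F₈₀)
1/√214 = 0.068359;  1/√19146 = 0.007227
W = 10·11.4·(0.068359 − 0.007227) = 6.9690 kWh/t
Corrected W = EF·W_Bond = 1.3·6.9690 = 9.0597 kWh/t

W = 9.0597 kWh/t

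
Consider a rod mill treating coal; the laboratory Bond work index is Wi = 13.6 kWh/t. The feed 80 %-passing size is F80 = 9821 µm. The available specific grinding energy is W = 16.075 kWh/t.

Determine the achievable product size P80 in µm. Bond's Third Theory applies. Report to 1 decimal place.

W_Bond = 10·Wi·(1/√P₈₀ − 1/√F₈₀)
1/√P80 = 1/√F80 + W/(10·Wi)
  = 16.0750/(10·13.6) + 1/√9821 = 0.118199 + 0.010091 = 0.128289
P80 = (1/0.128289)² = 7.7949² = 60.76 µm

P80 = 60.8 µm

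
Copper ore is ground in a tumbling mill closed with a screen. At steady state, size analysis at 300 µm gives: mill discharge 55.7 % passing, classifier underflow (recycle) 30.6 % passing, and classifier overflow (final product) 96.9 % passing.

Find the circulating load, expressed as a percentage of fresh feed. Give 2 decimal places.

CL = 164.14 %

Classifier node, passing 300 µm:
(1+r)d = ru + o → r = (o−d)/(d−u)
r = (96.9 − 55.7)/(55.7 − 30.6) = 41.2/25.1 = 1.6414
CL = 100·r = 164.14 %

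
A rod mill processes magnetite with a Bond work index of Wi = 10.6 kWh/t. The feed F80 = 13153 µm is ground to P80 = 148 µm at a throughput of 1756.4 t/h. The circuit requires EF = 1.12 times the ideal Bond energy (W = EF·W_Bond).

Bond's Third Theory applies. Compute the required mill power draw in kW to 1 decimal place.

W = 10 Wi (1/√P80 − 1/√F80)  [Bond]
W = 10·10.6·(1/√148 − 1/√13153) = 10·10.6·(0.073480) = 7.7889 kWh/t
Corrected W = EF·W_Bond = 1.12·7.7889 = 8.7236 kWh/t
P_mill = W·ṁ = 8.7236·1756.4 = 15322.1 kW

P = 15322.1 kW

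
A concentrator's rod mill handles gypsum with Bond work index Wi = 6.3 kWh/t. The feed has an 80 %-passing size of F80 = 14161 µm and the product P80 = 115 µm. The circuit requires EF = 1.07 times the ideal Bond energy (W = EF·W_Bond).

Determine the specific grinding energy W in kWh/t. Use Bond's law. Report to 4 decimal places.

W = 10 Wi / √P80 − 10 Wi / √F80
1/√115 = 0.093250;  1/√14161 = 0.008403
W = 10·6.3·(0.093250 − 0.008403) = 5.3454 kWh/t
With EF = 1.07: W = 5.3454·1.07 = 5.7195 kWh/t

W = 5.7195 kWh/t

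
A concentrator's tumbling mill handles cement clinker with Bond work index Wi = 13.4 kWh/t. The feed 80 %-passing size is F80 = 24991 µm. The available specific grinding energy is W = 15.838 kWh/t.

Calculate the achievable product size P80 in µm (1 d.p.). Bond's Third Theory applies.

P80 = 64.5 µm

W = 10·Wi·(P80^(-½) − F80^(-½))
⇒ 1/√P80 = W/(10 Wi) + 1/√F80
  = 15.8380/(10·13.4) + 1/√24991 = 0.118194 + 0.006326 = 0.124520
P80 = (1/0.124520)² = 8.0309² = 64.49 µm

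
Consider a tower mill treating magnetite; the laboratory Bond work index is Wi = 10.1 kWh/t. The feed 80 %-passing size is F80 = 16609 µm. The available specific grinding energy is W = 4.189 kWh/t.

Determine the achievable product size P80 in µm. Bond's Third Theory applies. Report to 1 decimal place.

P80 = 412.5 µm

Bond: W = 10·Wi·(1/√P80 − 1/√F80)
1/√P80 = 1/√F80 + W/(10·Wi)
  = 4.1890/(10·10.1) + 1/√16609 = 0.041475 + 0.007759 = 0.049235
P80 = (1/0.049235)² = 20.3109² = 412.53 µm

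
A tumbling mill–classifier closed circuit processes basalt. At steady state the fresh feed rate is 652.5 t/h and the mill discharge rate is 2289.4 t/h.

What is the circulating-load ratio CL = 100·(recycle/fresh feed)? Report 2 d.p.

CL = 250.87 %

Discharge = new feed + return, hence
R = M − F = 2289.4 − 652.5 = 1636.9 t/h
CL = 100·R/F = 100·1636.9/652.5 = 250.87 %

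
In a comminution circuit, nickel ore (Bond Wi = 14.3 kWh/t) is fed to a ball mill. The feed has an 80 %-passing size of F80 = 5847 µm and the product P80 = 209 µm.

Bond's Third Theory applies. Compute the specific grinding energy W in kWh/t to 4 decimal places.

W = 8.0214 kWh/t

W = 10 Wi / √P80 − 10 Wi / √F80
1/√209 = 0.069171;  1/√5847 = 0.013078
W = 10·14.3·(0.069171 − 0.013078) = 8.0214 kWh/t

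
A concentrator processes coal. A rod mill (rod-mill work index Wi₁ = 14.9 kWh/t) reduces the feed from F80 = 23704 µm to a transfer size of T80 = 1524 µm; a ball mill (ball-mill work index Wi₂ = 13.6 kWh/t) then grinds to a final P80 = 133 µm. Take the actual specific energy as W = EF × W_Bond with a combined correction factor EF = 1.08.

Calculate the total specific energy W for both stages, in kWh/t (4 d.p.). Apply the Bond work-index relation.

W = 12.0506 kWh/t

W = 10 Wi / √P80 − 10 Wi / √F80
Stage 1 (23704→1524 µm, Wi₁=14.9): W₁ = 10·14.9·(0.025616 − 0.006495) = 2.8490 kWh/t
Stage 2 (1524→133 µm, Wi₂=13.6): W₂ = 10·13.6·(0.086711 − 0.025616) = 8.3090 kWh/t
W = W₁ + W₂ = 2.8490 + 8.3090 = 11.1579 kWh/t
Corrected W = EF·W_Bond = 1.08·11.1579 = 12.0506 kWh/t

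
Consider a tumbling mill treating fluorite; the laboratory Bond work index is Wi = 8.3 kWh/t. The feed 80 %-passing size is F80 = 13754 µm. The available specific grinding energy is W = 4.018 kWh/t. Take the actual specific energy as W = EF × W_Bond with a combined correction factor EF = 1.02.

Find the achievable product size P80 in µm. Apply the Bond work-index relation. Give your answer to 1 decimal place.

P80 = 319.0 µm

W = 10·Wi·(P80^(-½) − F80^(-½))
W_Bond = W / EF = 4.018 / 1.02 = 3.9392 kWh/t
1/√P80 = 1/√F80 + W_Bond/(10·Wi)
  = 3.9392/(10·8.3) + 1/√13754 = 0.047460 + 0.008527 = 0.055987
P80 = (1/0.055987)² = 17.8612² = 319.02 µm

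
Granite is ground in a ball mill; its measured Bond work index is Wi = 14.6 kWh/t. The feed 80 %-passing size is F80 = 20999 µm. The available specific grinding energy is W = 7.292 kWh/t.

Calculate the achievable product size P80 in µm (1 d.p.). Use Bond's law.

P80 = 309.5 µm

W = 10·Wi·[P80^(−½) − F80^(−½)]
⇒ 1/√P80 = W/(10·Wi) + 1/√F80
  = 7.2920/(10·14.6) + 1/√20999 = 0.049945 + 0.006901 = 0.056846
P80 = (1/0.056846)² = 17.5914² = 309.46 µm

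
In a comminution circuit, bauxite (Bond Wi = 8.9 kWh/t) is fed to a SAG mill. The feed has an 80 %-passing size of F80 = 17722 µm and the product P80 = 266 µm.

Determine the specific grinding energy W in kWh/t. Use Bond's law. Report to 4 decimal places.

W = 4.7884 kWh/t

Bond: W = 10·Wi·(1/√P80 − 1/√F80)
1/√266 = 0.061314;  1/√17722 = 0.007512
W = 10·8.9·(0.061314 − 0.007512) = 4.7884 kWh/t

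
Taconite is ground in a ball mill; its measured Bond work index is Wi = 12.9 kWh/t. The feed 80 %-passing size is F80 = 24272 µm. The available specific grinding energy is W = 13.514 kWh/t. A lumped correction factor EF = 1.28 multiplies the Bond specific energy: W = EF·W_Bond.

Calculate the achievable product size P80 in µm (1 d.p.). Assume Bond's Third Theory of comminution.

P80 = 128.4 µm

W = 10 Wi (P80^-0.5 − F80^-0.5)
W_Bond = W / EF = 13.514 / 1.28 = 10.5578 kWh/t
⇒ 1/√P80 = W_Bond/(10·Wi) + 1/√F80
  = 10.5578/(10·12.9) + 1/√24272 = 0.081844 + 0.006419 = 0.088262
P80 = (1/0.088262)² = 11.3299² = 128.37 µm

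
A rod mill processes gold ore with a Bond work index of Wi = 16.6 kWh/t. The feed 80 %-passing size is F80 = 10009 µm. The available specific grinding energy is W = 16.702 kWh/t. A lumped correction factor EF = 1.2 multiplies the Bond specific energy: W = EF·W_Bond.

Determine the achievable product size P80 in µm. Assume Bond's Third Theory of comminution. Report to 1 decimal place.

P80 = 113.6 µm

Bond: W = 10·Wi·(1/√P80 − 1/√F80)
W_Bond = W / EF = 16.702 / 1.2 = 13.9183 kWh/t
1/√P80 = 1/√F80 + W_Bond/(10·Wi)
  = 13.9183/(10·16.6) + 1/√10009 = 0.083845 + 0.009996 = 0.093841
P80 = (1/0.093841)² = 10.6563² = 113.56 µm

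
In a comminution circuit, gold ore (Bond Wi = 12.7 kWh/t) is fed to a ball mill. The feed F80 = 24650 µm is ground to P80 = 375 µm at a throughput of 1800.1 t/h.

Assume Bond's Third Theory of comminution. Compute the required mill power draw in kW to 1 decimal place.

Bond:  W = 10 Wi (1/√P − 1/√F)
W = 10·12.7·(1/√375 − 1/√24650) = 10·12.7·(0.045270) = 5.7494 kWh/t
P_mill = W·ṁ = 5.7494·1800.1 = 10349.4 kW

P = 10349.4 kW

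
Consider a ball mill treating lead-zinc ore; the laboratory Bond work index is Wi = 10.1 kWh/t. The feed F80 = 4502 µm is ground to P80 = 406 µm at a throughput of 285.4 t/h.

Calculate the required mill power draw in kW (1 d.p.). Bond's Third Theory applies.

P = 1001.0 kW

W = 10 Wi / √P80 − 10 Wi / √F80
W = 10·10.1·(1/√406 − 1/√4502) = 10·10.1·(0.034725) = 3.5073 kWh/t
P = W·T = 3.5073·285.4 = 1001.0 kW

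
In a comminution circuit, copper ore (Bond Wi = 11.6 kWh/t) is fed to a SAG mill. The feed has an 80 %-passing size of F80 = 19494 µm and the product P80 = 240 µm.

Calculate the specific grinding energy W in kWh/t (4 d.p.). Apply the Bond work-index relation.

W = 6.6569 kWh/t

W_Bond = 10·Wi·(1/√P₈₀ − 1/√F₈₀)
1/√240 = 0.064550;  1/√19494 = 0.007162
W = 10·11.6·(0.064550 − 0.007162) = 6.6569 kWh/t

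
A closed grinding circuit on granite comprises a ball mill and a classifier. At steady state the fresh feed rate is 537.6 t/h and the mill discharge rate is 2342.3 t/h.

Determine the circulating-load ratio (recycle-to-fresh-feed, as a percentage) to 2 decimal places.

Discharge = new feed + return, hence
R = M − F = 2342.3 − 537.6 = 1804.7 t/h
CL = 100·R/F = 100·1804.7/537.6 = 335.70 %

CL = 335.70 %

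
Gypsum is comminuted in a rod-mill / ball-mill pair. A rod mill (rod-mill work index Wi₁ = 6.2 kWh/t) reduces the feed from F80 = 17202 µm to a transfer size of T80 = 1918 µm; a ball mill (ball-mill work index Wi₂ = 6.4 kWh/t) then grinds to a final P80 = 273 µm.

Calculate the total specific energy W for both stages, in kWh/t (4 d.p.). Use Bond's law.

W = 10 Wi / √P80 − 10 Wi / √F80
Stage 1 (17202→1918 µm, Wi₁=6.2): W₁ = 10·6.2·(0.022834 − 0.007624) = 0.9430 kWh/t
Stage 2 (1918→273 µm, Wi₂=6.4): W₂ = 10·6.4·(0.060523 − 0.022834) = 2.4121 kWh/t
W = W₁ + W₂ = 0.9430 + 2.4121 = 3.3551 kWh/t

W = 3.3551 kWh/t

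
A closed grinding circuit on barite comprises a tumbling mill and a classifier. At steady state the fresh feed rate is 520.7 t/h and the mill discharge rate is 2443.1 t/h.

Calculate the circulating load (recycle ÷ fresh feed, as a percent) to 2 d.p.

Mill node: discharge = fresh + recycle.
R = M − F = 2443.1 − 520.7 = 1922.4 t/h
CL = 100·R/F = 100·1922.4/520.7 = 369.20 %

CL = 369.20 %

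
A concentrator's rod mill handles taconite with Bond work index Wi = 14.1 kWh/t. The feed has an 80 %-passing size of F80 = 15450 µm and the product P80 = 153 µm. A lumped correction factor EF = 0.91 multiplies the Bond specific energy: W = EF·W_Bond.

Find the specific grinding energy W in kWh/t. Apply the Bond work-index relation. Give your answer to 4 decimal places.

W = 10 Wi (P80^-0.5 − F80^-0.5)
1/√153 = 0.080845;  1/√15450 = 0.008045
W = 10·14.1·(0.080845 − 0.008045) = 10.2648 kWh/t
Corrected W = EF·W_Bond = 0.91·10.2648 = 9.3410 kWh/t

W = 9.3410 kWh/t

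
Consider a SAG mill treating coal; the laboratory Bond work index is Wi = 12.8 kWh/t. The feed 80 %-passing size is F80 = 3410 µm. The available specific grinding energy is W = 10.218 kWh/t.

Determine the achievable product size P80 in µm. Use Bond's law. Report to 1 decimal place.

W = 10 Wi (P80^-0.5 − F80^-0.5)
P80^(−½) = W/(10 Wi) + F80^(−½)
  = 10.2180/(10·12.8) + 1/√3410 = 0.079828 + 0.017125 = 0.096953
P80 = (1/0.096953)² = 10.3143² = 106.38 µm

P80 = 106.4 µm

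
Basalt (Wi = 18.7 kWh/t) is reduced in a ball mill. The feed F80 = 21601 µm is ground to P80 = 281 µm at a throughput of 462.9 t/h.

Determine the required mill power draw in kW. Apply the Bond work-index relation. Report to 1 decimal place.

W = 10 Wi (P80^-0.5 − F80^-0.5)
W = 10·18.7·(1/√281 − 1/√21601) = 10·18.7·(0.052851) = 9.8831 kWh/t
P_mill = W·ṁ = 9.8831·462.9 = 4574.9 kW

P = 4574.9 kW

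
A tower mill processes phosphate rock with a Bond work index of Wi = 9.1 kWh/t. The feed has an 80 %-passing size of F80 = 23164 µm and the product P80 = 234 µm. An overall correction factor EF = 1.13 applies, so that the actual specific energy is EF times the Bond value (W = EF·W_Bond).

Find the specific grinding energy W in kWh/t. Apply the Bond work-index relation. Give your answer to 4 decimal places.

W = 6.0466 kWh/t

W = 10·Wi·(P80^(-½) − F80^(-½))
1/√234 = 0.065372;  1/√23164 = 0.006570
W = 10·9.1·(0.065372 − 0.006570) = 5.3509 kWh/t
With EF = 1.13: W = 5.3509·1.13 = 6.0466 kWh/t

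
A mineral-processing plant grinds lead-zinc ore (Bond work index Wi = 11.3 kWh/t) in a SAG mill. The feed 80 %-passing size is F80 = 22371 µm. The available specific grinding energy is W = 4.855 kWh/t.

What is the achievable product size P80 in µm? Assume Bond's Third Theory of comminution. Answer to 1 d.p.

W = 10 Wi (1/√P80 − 1/√F80)  [Bond]
⇒ 1/√P80 = W/(10·Wi) + 1/√F80
  = 4.8550/(10·11.3) + 1/√22371 = 0.042965 + 0.006686 = 0.049650
P80 = (1/0.049650)² = 20.1408² = 405.65 µm

P80 = 405.7 µm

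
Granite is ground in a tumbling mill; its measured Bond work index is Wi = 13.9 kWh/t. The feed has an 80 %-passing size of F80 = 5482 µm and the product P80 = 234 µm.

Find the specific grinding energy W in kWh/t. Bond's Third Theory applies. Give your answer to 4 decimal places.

W = 7.2094 kWh/t

W = 10 Wi / √P80 − 10 Wi / √F80
1/√234 = 0.065372;  1/√5482 = 0.013506
W = 10·13.9·(0.065372 − 0.013506) = 7.2094 kWh/t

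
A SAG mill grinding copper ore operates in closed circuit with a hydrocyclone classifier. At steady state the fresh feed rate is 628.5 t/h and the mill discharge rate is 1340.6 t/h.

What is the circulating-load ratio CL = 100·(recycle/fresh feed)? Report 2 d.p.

Mill node: discharge = fresh + recycle.
R = M − F = 1340.6 − 628.5 = 712.1 t/h
CL = 100·R/F = 100·712.1/628.5 = 113.30 %

CL = 113.30 %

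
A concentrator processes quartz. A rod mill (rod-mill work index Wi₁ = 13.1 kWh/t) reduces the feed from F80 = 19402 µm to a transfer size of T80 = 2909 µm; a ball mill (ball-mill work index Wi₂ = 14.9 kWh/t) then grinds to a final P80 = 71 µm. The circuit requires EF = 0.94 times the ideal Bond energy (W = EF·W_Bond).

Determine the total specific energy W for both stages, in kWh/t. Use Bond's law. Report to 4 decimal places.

W_Bond = 10·Wi·(1/√P₈₀ − 1/√F₈₀)
Stage 1 (19402→2909 µm, Wi₁=13.1): W₁ = 10·13.1·(0.018541 − 0.007179) = 1.4884 kWh/t
Stage 2 (2909→71 µm, Wi₂=14.9): W₂ = 10·14.9·(0.118678 − 0.018541) = 14.9205 kWh/t
W = W₁ + W₂ = 1.4884 + 14.9205 = 16.4088 kWh/t
W_actual = 0.94 × 16.4088 = 15.4243 kWh/t

W = 15.4243 kWh/t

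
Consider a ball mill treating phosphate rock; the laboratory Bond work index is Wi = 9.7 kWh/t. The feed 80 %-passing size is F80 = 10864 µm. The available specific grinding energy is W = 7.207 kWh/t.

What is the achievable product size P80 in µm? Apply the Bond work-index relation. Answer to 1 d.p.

P80 = 142.1 µm

W = 10·Wi·(P80^(-½) − F80^(-½))
1/√P80 = 1/√F80 + W/(10·Wi)
  = 7.2070/(10·9.7) + 1/√10864 = 0.074299 + 0.009594 = 0.083893
P80 = (1/0.083893)² = 11.9199² = 142.08 µm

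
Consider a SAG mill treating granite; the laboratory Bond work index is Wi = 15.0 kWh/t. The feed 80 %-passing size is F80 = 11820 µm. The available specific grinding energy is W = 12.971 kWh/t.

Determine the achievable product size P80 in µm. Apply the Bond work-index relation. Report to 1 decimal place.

W_Bond = 10·Wi·(1/√P₈₀ − 1/√F₈₀)
⇒ 1/√P80 = W/(10 Wi) + 1/√F80
  = 12.9710/(10·15.0) + 1/√11820 = 0.086473 + 0.009198 = 0.095671
P80 = (1/0.095671)² = 10.4525² = 109.25 µm

P80 = 109.3 µm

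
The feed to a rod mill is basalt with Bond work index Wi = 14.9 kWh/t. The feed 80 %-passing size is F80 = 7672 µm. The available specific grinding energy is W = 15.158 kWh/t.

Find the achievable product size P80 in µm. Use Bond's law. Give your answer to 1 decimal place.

W_Bond = 10·Wi·(1/√P₈₀ − 1/√F₈₀)
P80^-0.5 = F80^-0.5 + W/(10 Wi)
  = 15.1580/(10·14.9) + 1/√7672 = 0.101732 + 0.011417 = 0.113148
P80 = (1/0.113148)² = 8.8380² = 78.11 µm

P80 = 78.1 µm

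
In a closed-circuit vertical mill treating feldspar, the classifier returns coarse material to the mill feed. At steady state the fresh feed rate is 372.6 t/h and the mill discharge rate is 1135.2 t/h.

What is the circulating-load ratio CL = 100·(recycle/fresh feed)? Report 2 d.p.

CL = 204.67 %

Steady state: M = F + R.
R = M − F = 1135.2 − 372.6 = 762.6 t/h
CL = 100·R/F = 100·762.6/372.6 = 204.67 %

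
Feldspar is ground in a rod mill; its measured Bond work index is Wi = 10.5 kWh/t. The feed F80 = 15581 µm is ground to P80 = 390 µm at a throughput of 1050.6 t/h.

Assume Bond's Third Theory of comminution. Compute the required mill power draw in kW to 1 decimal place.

P = 4702.2 kW

W = 10·Wi·[P80^(−½) − F80^(−½)]
W = 10·10.5·(1/√390 − 1/√15581) = 10·10.5·(0.042626) = 4.4757 kWh/t
Power = W × throughput = 4.4757 kWh/t × 1050.6 t/h = 4702.2 kW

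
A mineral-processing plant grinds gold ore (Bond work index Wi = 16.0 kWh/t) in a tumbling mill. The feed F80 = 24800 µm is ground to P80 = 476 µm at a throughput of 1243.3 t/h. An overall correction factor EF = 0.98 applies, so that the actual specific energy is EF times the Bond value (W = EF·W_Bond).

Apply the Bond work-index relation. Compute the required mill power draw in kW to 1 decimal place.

P = 7697.6 kW

W = 10·Wi·[P80^(−½) − F80^(−½)]
W = 10·16.0·(1/√476 − 1/√24800) = 10·16.0·(0.039485) = 6.3176 kWh/t
Apply correction: 6.3176 × 0.98 = 6.1912 kWh/t
Mill draw = 6.1912 × 1243.3 = 7697.6 kW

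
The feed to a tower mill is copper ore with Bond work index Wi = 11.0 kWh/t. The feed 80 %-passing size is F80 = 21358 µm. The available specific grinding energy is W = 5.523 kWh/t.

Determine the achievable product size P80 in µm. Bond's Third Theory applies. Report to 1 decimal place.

Bond:  W = 10 Wi (1/√P − 1/√F)
⇒ 1/√P80 = W/(10 Wi) + 1/√F80
  = 5.5230/(10·11.0) + 1/√21358 = 0.050209 + 0.006843 = 0.057052
P80 = (1/0.057052)² = 17.5280² = 307.23 µm

P80 = 307.2 µm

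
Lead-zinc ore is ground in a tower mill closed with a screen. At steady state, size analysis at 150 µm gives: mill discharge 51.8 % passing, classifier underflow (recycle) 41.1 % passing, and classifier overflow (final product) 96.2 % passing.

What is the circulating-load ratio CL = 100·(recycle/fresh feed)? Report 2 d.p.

CL = 414.95 %

Two-product formula at 150 µm:
r = (o − d)/(d − u)
r = (96.2 − 51.8)/(51.8 − 41.1) = 44.4/10.7 = 4.1495
CL = 100·r = 414.95 %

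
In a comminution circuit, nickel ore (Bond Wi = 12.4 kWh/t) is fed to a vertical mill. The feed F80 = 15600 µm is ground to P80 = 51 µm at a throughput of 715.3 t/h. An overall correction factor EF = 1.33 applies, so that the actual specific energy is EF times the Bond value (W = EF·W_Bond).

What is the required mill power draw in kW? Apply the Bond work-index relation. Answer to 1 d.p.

W_Bond = 10·Wi·(1/√P₈₀ − 1/√F₈₀)
W = 10·12.4·(1/√51 − 1/√15600) = 10·12.4·(0.132022) = 16.3707 kWh/t
Apply correction: 16.3707 × 1.33 = 21.7730 kWh/t
P_mill = W·ṁ = 21.7730·715.3 = 15574.2 kW

P = 15574.2 kW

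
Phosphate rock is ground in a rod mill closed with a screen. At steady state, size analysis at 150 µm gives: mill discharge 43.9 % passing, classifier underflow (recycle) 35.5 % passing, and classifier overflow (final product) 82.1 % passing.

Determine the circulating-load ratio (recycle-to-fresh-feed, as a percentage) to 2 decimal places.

Mass balance on the −150 µm fraction:
Fd + Rd = Ru + Fo ⇒ R/F = (o−d)/(d−u)
r = (82.1 − 43.9)/(43.9 − 35.5) = 38.2/8.4 = 4.5476
CL = 100·r = 454.76 %

CL = 454.76 %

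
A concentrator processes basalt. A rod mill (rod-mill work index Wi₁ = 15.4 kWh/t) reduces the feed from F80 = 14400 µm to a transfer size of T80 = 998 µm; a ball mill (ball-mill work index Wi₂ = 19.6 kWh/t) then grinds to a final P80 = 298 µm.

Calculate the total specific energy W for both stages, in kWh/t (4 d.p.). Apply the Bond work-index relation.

W = 10·Wi·(P80^(-½) − F80^(-½))
Stage 1 (14400→998 µm, Wi₁=15.4): W₁ = 10·15.4·(0.031654 − 0.008333) = 3.5915 kWh/t
Stage 2 (998→298 µm, Wi₂=19.6): W₂ = 10·19.6·(0.057928 − 0.031654) = 5.1497 kWh/t
W = W₁ + W₂ = 3.5915 + 5.1497 = 8.7412 kWh/t

W = 8.7412 kWh/t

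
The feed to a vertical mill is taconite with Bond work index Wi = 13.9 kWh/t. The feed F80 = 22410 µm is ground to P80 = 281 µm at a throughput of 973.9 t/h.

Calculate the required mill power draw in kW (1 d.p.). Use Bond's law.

P = 7171.3 kW

Bond:  W = 10 Wi (1/√P − 1/√F)
W = 10·13.9·(1/√281 − 1/√22410) = 10·13.9·(0.052975) = 7.3635 kWh/t
Power = W × throughput = 7.3635 kWh/t × 973.9 t/h = 7171.3 kW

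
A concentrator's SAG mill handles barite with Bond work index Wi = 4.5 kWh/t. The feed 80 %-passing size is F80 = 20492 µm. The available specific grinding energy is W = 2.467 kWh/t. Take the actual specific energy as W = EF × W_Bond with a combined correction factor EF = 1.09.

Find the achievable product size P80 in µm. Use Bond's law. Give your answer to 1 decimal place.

P80 = 304.8 µm

W = 10 Wi (P80^-0.5 − F80^-0.5)
W_Bond = W / EF = 2.467 / 1.09 = 2.2633 kWh/t
P80^-0.5 = F80^-0.5 + W_Bond/(10 Wi)
  = 2.2633/(10·4.5) + 1/√20492 = 0.050296 + 0.006986 = 0.057281
P80 = (1/0.057281)² = 17.4577² = 304.77 µm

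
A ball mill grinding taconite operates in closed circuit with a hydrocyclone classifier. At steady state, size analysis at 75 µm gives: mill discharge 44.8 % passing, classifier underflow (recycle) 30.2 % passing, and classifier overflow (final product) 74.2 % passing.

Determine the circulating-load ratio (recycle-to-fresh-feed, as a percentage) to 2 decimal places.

CL = 201.37 %

Mass balance on the −75 µm fraction:
(1+r)d = ru + o → r = (o−d)/(d−u)
r = (74.2 − 44.8)/(44.8 − 30.2) = 29.4/14.6 = 2.0137
CL = 100·r = 201.37 %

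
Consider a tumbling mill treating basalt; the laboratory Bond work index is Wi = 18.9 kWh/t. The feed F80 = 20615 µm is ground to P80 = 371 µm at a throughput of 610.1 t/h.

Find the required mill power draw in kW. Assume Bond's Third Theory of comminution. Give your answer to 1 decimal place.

W = 10 Wi (P80^-0.5 − F80^-0.5)
W = 10·18.9·(1/√371 − 1/√20615) = 10·18.9·(0.044953) = 8.4960 kWh/t
P = W·T = 8.4960·610.1 = 5183.4 kW

P = 5183.4 kW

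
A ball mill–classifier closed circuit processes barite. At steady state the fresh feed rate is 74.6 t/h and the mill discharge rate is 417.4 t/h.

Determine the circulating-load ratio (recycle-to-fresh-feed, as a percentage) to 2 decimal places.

CL = 459.52 %

Discharge = new feed + return, hence
R = M − F = 417.4 − 74.6 = 342.8 t/h
CL = 100·R/F = 100·342.8/74.6 = 459.52 %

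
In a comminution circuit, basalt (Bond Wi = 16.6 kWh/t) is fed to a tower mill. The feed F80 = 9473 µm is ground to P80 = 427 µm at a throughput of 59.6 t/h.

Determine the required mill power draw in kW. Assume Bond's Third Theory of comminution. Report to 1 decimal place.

P = 377.1 kW

Bond: W = 10·Wi·(1/√P80 − 1/√F80)
W = 10·16.6·(1/√427 − 1/√9473) = 10·16.6·(0.038119) = 6.3278 kWh/t
P_mill = W·ṁ = 6.3278·59.6 = 377.1 kW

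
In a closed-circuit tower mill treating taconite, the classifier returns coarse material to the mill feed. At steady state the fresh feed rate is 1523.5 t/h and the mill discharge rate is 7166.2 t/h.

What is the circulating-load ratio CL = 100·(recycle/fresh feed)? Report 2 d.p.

Discharge = new feed + return, hence
R = M − F = 7166.2 − 1523.5 = 5642.7 t/h
CL = 100·R/F = 100·5642.7/1523.5 = 370.38 %

CL = 370.38 %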